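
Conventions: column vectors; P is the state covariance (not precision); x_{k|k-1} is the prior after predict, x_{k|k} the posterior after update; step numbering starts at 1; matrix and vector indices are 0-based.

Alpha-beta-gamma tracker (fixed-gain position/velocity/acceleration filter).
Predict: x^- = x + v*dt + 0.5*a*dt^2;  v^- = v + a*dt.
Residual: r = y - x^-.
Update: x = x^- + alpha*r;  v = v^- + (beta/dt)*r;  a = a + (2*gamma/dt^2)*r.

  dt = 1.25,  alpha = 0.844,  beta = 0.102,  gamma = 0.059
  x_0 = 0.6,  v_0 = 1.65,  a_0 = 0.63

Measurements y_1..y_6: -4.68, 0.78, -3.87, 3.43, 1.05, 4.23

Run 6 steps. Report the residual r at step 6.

step 1: x_pred=3.1547  r=-7.8347  x^+=-3.4578  v^+=1.7982  a^+=0.0383
step 2: x_pred=-1.1801  r=1.9601  x^+=0.4742  v^+=2.0060  a^+=0.1864
step 3: x_pred=3.1274  r=-6.9974  x^+=-2.7784  v^+=1.6680  a^+=-0.3421
step 4: x_pred=-0.9607  r=4.3907  x^+=2.7451  v^+=1.5987  a^+=-0.0105
step 5: x_pred=4.7352  r=-3.6852  x^+=1.6249  v^+=1.2848  a^+=-0.2888
step 6: x_pred=3.0053  r=1.2247  x^+=4.0389  v^+=1.0237  a^+=-0.1963

resid = 1.2247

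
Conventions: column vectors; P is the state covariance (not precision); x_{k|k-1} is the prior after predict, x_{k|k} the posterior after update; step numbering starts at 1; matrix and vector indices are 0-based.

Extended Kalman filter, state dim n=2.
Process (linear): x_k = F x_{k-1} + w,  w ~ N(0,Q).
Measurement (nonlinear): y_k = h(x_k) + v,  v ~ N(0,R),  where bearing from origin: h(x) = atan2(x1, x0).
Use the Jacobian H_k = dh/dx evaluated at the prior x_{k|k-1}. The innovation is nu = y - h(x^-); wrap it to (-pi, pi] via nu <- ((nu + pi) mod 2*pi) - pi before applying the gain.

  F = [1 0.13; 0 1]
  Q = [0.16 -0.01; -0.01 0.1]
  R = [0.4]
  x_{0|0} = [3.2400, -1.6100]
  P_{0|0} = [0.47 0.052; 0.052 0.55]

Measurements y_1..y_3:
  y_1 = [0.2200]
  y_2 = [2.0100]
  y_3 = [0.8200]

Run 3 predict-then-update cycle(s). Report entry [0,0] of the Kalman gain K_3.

K[0,0] = 0.1287

step 1: x^-=[3.0307, -1.6100]  P^-=[0.6528 0.1135; 0.1135 0.6500]  H_jac=[0.1367 0.2573]  S=[0.4632]  K=[0.2557; 0.3946]  nu=[0.7083]  x^+=[3.2118, -1.3305]  P^+=[0.6225 0.0668; 0.0668 0.5779]
step 2: x^-=[3.0389, -1.3305]  P^-=[0.8097 0.1319; 0.1319 0.6779]  H_jac=[0.1209 0.2761]  S=[0.4723]  K=[0.2843; 0.4301]  nu=[2.4227]  x^+=[3.7277, -0.2886]  P^+=[0.7715 0.0741; 0.0741 0.5905]
step 3: x^-=[3.6902, -0.2886]  P^-=[0.9607 0.1409; 0.1409 0.6905]  H_jac=[0.0211 0.2693]  S=[0.4521]  K=[0.1287; 0.4179]  nu=[0.8980]  x^+=[3.8058, 0.0867]  P^+=[0.9532 0.1166; 0.1166 0.6115]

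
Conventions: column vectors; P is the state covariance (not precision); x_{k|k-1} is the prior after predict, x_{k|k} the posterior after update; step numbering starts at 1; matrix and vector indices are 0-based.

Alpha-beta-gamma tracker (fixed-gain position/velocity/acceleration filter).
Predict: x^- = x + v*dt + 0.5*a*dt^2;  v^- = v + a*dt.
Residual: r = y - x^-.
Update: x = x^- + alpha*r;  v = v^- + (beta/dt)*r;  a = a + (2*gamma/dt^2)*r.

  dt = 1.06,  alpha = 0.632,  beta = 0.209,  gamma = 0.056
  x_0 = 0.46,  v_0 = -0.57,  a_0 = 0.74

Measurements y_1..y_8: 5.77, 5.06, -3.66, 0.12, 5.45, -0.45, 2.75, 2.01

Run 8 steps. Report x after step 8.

step 1: x_pred=0.2715  r=5.4985  x^+=3.7466  v^+=1.2985  a^+=1.2881
step 2: x_pred=5.8467  r=-0.7867  x^+=5.3495  v^+=2.5088  a^+=1.2097
step 3: x_pred=8.6884  r=-12.3484  x^+=0.8842  v^+=1.3563  a^+=-0.0212
step 4: x_pred=2.3100  r=-2.1900  x^+=0.9259  v^+=0.9020  a^+=-0.2395
step 5: x_pred=1.7475  r=3.7025  x^+=4.0875  v^+=1.3782  a^+=0.1296
step 6: x_pred=5.6211  r=-6.0711  x^+=1.7842  v^+=0.3185  a^+=-0.4756
step 7: x_pred=1.8545  r=0.8955  x^+=2.4205  v^+=-0.0091  a^+=-0.3864
step 8: x_pred=2.1937  r=-0.1837  x^+=2.0776  v^+=-0.4549  a^+=-0.4047

x_post = 2.0776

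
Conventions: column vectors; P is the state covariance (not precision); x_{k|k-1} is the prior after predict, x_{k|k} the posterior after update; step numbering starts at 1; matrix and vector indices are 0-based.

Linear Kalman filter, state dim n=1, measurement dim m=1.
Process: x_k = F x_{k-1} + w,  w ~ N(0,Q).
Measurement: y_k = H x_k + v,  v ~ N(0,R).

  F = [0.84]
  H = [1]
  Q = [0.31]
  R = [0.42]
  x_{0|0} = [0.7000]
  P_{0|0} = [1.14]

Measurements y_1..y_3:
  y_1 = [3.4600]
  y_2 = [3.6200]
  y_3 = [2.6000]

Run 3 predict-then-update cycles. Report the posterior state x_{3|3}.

x_post = [2.5662]

step 1: x^-=[0.5880]  P^-=[1.1144]  S=[1.5344]  K=[0.7263]  nu=[2.8720]  x^+=[2.6739]  P^+=[0.3050]
step 2: x^-=[2.2460]  P^-=[0.5252]  S=[0.9452]  K=[0.5557]  nu=[1.3740]  x^+=[3.0095]  P^+=[0.2334]
step 3: x^-=[2.5280]  P^-=[0.4747]  S=[0.8947]  K=[0.5306]  nu=[0.0720]  x^+=[2.5662]  P^+=[0.2228]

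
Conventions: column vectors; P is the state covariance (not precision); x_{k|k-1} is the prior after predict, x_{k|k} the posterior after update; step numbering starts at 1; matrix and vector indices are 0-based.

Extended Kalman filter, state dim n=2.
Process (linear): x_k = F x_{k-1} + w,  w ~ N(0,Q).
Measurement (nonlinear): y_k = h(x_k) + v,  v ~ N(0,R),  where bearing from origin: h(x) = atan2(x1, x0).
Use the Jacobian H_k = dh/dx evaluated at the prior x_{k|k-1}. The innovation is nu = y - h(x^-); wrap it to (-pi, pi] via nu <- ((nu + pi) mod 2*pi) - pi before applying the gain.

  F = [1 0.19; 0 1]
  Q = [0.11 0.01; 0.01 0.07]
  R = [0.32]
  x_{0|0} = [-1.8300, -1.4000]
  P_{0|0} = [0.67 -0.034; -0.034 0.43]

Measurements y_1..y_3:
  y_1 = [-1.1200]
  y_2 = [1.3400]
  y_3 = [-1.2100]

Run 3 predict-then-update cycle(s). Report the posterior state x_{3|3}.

step 1: x^-=[-2.0960, -1.4000]  P^-=[0.7826 0.0577; 0.0577 0.5000]  H_jac=[0.2204 -0.3299]  S=[0.4040]  K=[0.3797; -0.3768]  nu=[1.4327]  x^+=[-1.5520, -1.9398]  P^+=[0.7243 0.1155; 0.1155 0.4426]
step 2: x^-=[-1.9205, -1.9398]  P^-=[0.8942 0.2096; 0.2096 0.5126]  H_jac=[0.2603 -0.2577]  S=[0.3865]  K=[0.4625; -0.2007]  nu=[-2.5920]  x^+=[-3.1193, -1.4198]  P^+=[0.8115 0.2455; 0.2455 0.4971]
step 3: x^-=[-3.3891, -1.4198]  P^-=[1.0328 0.3499; 0.3499 0.5671]  H_jac=[0.1052 -0.2510]  S=[0.3487]  K=[0.0596; -0.3027]  nu=[1.5349]  x^+=[-3.2977, -1.8844]  P^+=[1.0315 0.3562; 0.3562 0.5351]

x_post = [-3.2977, -1.8844]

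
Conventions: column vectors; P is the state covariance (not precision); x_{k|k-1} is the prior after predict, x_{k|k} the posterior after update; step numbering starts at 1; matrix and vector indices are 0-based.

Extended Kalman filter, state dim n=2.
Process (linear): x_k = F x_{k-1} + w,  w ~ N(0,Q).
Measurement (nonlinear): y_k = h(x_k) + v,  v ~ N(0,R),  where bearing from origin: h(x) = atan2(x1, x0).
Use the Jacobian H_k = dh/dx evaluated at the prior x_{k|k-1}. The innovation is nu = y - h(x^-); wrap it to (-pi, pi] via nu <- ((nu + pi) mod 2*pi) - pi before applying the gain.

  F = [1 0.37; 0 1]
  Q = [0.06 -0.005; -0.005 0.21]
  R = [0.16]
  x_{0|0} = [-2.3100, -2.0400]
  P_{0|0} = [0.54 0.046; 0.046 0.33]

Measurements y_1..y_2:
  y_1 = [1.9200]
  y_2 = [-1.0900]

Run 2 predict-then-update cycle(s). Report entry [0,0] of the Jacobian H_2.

H_jac[0,0] = 0.0622

step 1: x^-=[-3.0648, -2.0400]  P^-=[0.6792 0.1631; 0.1631 0.5400]  H_jac=[0.1505 -0.2261]  S=[0.1919]  K=[0.3405; -0.5084]  nu=[-1.8089]  x^+=[-3.6808, -1.1204]  P^+=[0.6570 0.1963; 0.1963 0.4904]
step 2: x^-=[-4.0953, -1.1204]  P^-=[0.9294 0.3728; 0.3728 0.7004]  H_jac=[0.0622 -0.2272]  S=[0.1892]  K=[-0.1423; -0.7185]  nu=[1.7845]  x^+=[-4.3493, -2.4026]  P^+=[0.9255 0.3534; 0.3534 0.6027]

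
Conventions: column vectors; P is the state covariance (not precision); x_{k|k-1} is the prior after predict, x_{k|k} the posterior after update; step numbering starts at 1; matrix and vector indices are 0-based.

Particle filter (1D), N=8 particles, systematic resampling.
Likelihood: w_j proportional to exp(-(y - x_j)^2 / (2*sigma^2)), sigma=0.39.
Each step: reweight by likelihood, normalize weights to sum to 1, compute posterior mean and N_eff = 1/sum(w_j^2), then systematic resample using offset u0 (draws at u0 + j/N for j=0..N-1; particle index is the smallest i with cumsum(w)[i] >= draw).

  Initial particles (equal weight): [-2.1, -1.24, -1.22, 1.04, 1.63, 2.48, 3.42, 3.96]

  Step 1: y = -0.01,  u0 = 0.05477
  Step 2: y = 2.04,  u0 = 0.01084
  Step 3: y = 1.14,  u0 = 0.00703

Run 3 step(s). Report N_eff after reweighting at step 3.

step 1: w=[0.0000, 0.1653, 0.1941, 0.6371, 0.0035, 0.0000, 0.0000, 0.0000]  mean=0.2264  Neff=2.1234  idx=[1, 2, 2, 3, 3, 3, 3, 3]
step 2: w=[0.0000, 0.0000, 0.0000, 0.2000, 0.2000, 0.2000, 0.2000, 0.2000]  mean=1.0400  Neff=5.0000  idx=[3, 3, 4, 4, 5, 6, 6, 7]
step 3: w=[0.1250, 0.1250, 0.1250, 0.1250, 0.1250, 0.1250, 0.1250, 0.1250]  mean=1.0400  Neff=8.0000  idx=[0, 1, 2, 3, 4, 5, 6, 7]

N_eff = 8.0000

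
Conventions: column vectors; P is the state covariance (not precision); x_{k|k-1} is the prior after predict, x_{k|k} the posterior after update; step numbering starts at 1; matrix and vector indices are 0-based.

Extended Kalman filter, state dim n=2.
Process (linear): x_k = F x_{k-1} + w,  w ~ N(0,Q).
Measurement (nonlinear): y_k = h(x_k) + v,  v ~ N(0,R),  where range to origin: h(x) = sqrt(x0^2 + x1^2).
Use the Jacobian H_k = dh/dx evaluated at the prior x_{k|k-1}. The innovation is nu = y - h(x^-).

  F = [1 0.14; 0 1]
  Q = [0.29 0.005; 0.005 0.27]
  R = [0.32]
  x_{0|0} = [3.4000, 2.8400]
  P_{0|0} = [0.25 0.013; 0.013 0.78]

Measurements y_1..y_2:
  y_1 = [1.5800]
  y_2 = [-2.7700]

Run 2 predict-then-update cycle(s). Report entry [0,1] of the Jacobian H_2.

H_jac[0,1] = 0.3295

step 1: x^-=[3.7976, 2.8400]  P^-=[0.5589 0.1272; 0.1272 1.0500]  H_jac=[0.8008 0.5989]  S=[1.1771]  K=[0.4450; 0.6208]  nu=[-3.1621]  x^+=[2.3905, 0.8770]  P^+=[0.3258 -0.1980; -0.1980 0.5964]
step 2: x^-=[2.5133, 0.8770]  P^-=[0.5721 -0.1095; -0.1095 0.8664]  H_jac=[0.9442 0.3295]  S=[0.8560]  K=[0.5889; 0.2128]  nu=[-5.4319]  x^+=[-0.6858, -0.2786]  P^+=[0.2752 -0.2167; -0.2167 0.8277]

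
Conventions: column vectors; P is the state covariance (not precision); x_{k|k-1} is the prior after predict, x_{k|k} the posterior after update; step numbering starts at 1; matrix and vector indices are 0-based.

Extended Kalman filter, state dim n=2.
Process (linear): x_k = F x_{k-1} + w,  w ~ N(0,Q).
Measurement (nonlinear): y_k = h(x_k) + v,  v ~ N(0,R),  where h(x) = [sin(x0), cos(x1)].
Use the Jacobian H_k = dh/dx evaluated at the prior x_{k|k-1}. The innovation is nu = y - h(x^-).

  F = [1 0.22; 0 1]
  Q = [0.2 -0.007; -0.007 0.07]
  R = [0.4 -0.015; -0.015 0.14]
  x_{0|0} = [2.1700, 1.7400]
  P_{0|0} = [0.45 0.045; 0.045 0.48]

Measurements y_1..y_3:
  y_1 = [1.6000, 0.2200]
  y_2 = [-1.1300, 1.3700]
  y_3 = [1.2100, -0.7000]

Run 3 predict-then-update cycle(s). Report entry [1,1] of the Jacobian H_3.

step 1: x^-=[2.5528, 1.7400]  P^-=[0.6930 0.1436; 0.1436 0.5500]  H_jac=[-0.8316 0.0000; 0.0000 -0.9857]  S=[0.8793 0.1027; 0.1027 0.6744]  K=[-0.6424 -0.1121; -0.0427 -0.7974]  nu=[1.0446, 0.3884]  x^+=[1.8382, 1.3857]  P^+=[0.3070 0.0061; 0.0061 0.1126]
step 2: x^-=[2.1431, 1.3857]  P^-=[0.5151 0.0239; 0.0239 0.1826]  H_jac=[-0.5416 0.0000; 0.0000 -0.9829]  S=[0.5511 -0.0023; -0.0023 0.3164]  K=[-0.5065 -0.0779; -0.0258 -0.5674]  nu=[-1.9707, 1.1860]  x^+=[3.0489, 0.7637]  P^+=[0.3720 0.0034; 0.0034 0.0804]
step 3: x^-=[3.2169, 0.7637]  P^-=[0.5773 0.0141; 0.0141 0.1504]  H_jac=[-0.9972 0.0000; 0.0000 -0.6916]  S=[0.9741 -0.0053; -0.0053 0.2119]  K=[-0.5914 -0.0607; -0.0171 -0.4913]  nu=[1.2852, -1.4223]  x^+=[2.5432, 1.4405]  P^+=[0.2363 -0.0005; -0.0005 0.0991]

H_jac[1,1] = -0.6916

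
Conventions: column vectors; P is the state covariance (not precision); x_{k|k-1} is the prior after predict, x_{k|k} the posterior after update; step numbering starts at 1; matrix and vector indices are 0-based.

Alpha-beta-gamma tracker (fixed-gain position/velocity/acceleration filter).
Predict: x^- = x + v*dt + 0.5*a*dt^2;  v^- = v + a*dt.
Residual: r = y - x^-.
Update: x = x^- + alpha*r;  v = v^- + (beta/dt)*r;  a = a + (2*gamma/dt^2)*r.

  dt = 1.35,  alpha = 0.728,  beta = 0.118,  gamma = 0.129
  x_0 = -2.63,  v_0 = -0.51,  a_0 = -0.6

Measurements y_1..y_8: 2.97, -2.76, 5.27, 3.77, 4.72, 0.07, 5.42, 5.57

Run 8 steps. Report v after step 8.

v_post = 0.8107

step 1: x_pred=-3.8653  r=6.8353  x^+=1.1108  v^+=-0.7225  a^+=0.3676
step 2: x_pred=0.4704  r=-3.2304  x^+=-1.8813  v^+=-0.5086  a^+=-0.0897
step 3: x_pred=-2.6497  r=7.9197  x^+=3.1158  v^+=0.0626  a^+=1.0315
step 4: x_pred=4.1402  r=-0.3702  x^+=3.8707  v^+=1.4227  a^+=0.9791
step 5: x_pred=6.6835  r=-1.9635  x^+=5.2541  v^+=2.5728  a^+=0.7011
step 6: x_pred=9.3662  r=-9.2962  x^+=2.5986  v^+=2.7067  a^+=-0.6149
step 7: x_pred=5.6923  r=-0.2723  x^+=5.4941  v^+=1.8528  a^+=-0.6534
step 8: x_pred=7.3998  r=-1.8298  x^+=6.0677  v^+=0.8107  a^+=-0.9125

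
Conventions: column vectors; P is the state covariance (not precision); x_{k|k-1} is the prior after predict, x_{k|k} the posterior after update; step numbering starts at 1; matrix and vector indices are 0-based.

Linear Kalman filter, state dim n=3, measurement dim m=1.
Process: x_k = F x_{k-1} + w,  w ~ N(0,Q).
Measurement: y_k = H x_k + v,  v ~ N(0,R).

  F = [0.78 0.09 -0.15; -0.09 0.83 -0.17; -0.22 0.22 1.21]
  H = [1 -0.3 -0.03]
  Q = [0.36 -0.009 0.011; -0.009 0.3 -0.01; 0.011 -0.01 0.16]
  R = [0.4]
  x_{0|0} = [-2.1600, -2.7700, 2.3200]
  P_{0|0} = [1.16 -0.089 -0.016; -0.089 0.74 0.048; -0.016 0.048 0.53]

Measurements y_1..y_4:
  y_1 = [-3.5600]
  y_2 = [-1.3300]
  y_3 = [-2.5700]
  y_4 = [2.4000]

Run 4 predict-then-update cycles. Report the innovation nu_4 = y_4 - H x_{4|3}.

innov = [5.0496]

step 1: x^-=[-2.2821, -2.4991, 2.6730]  P^-=[1.0736 -0.0833 -0.2951; -0.0833 0.8338 0.1046; -0.2951 0.1046 1.0706]  S=[1.6192]  K=[0.6840; -0.2079; -0.2215]  nu=[-1.9474]  x^+=[-3.6141, -2.0943, 3.1043]  P^+=[0.3162 0.1469 -0.0498; 0.1469 0.7638 0.0301; -0.0498 0.0301 0.9912]
step 2: x^-=[-3.4731, -1.9407, 4.0906]  P^-=[0.6123 0.1468 -0.2321; 0.1468 0.8254 -0.0652; -0.2321 -0.0652 1.6918]  S=[1.0128]  K=[0.5680; -0.0977; -0.2600]  nu=[1.6836]  x^+=[-2.5169, -2.1051, 3.6529]  P^+=[0.2856 0.2029 -0.0826; 0.2029 0.8158 -0.0909; -0.0826 -0.0909 1.6234]
step 3: x^-=[-2.7005, -2.1417, 4.5106]  P^-=[0.6272 0.2256 -0.3732; 0.2256 0.9040 -0.3124; -0.3732 -0.3124 2.5660]  S=[0.9923]  K=[0.5751; -0.0365; -0.3593]  nu=[-0.3766]  x^+=[-2.9172, -2.1279, 4.6459]  P^+=[0.2989 0.2464 -0.1682; 0.2464 0.9027 -0.3254; -0.1682 -0.3254 2.4379]
step 4: x^-=[-3.1638, -2.2934, 5.7951]  P^-=[0.6868 0.3227 -0.6165; 0.3227 1.0446 -0.6932; -0.6165 -0.6932 3.6799]  S=[1.0150]  K=[0.5995; 0.0297; -0.5113]  nu=[5.0496]  x^+=[-0.1367, -2.1437, 3.2135]  P^+=[0.3220 0.3046 -0.3054; 0.3046 1.0437 -0.6779; -0.3054 -0.6779 3.4146]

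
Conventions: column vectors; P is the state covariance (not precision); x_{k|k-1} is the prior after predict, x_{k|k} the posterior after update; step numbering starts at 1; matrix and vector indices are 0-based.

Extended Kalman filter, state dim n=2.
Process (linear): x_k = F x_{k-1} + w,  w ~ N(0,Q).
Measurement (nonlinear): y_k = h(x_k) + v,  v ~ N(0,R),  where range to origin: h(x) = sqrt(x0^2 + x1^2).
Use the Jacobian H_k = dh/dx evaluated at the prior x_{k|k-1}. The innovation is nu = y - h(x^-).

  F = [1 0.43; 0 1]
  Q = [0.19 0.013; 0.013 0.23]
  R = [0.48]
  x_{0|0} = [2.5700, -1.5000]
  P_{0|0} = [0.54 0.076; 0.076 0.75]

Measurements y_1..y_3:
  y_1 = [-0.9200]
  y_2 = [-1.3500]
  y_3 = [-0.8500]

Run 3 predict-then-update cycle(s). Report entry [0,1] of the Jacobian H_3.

H_jac[0,1] = 0.4926

step 1: x^-=[1.9250, -1.5000]  P^-=[0.9340 0.4115; 0.4115 0.9800]  H_jac=[0.7888 -0.6146]  S=[1.0324]  K=[0.4687; -0.2691]  nu=[-3.3604]  x^+=[0.3501, -0.5959]  P^+=[0.7073 0.5417; 0.5417 0.9053]
step 2: x^-=[0.0939, -0.5959]  P^-=[1.5305 0.9439; 0.9439 1.1353]  H_jac=[0.1556 -0.9878]  S=[1.3346]  K=[-0.5202; -0.7302]  nu=[-1.9532]  x^+=[1.1099, 0.8304]  P^+=[1.1694 0.4370; 0.4370 0.4237]
step 3: x^-=[1.4670, 0.8304]  P^-=[1.8135 0.6322; 0.6322 0.6537]  H_jac=[0.8703 0.4926]  S=[2.5541]  K=[0.7398; 0.3415]  nu=[-2.5357]  x^+=[-0.4090, -0.0355]  P^+=[0.4155 -0.0131; -0.0131 0.3559]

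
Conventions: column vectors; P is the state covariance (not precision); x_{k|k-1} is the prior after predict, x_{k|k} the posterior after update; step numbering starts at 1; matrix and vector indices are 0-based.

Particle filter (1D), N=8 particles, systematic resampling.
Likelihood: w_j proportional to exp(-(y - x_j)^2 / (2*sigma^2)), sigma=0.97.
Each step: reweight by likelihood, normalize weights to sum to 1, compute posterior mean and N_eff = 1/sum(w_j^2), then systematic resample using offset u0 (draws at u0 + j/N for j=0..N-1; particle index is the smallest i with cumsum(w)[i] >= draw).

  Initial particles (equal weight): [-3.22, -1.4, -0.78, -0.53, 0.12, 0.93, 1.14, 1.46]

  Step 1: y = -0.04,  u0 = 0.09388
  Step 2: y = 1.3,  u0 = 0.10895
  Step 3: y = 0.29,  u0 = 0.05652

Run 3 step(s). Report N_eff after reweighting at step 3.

step 1: w=[0.0011, 0.0855, 0.1707, 0.2010, 0.2253, 0.1385, 0.1090, 0.0691]  mean=0.0182  Neff=6.1196  idx=[2, 2, 3, 4, 4, 5, 6, 7]
step 2: w=[0.0237, 0.0237, 0.0399, 0.1129, 0.1129, 0.2200, 0.2334, 0.2334]  mean=0.7804  Neff=5.3889  idx=[3, 4, 5, 5, 6, 6, 7, 7]
step 3: w=[0.1667, 0.1667, 0.1362, 0.1362, 0.1153, 0.1153, 0.0818, 0.0818]  mean=0.7951  Neff=7.5386  idx=[0, 1, 1, 2, 3, 4, 5, 7]

N_eff = 7.5386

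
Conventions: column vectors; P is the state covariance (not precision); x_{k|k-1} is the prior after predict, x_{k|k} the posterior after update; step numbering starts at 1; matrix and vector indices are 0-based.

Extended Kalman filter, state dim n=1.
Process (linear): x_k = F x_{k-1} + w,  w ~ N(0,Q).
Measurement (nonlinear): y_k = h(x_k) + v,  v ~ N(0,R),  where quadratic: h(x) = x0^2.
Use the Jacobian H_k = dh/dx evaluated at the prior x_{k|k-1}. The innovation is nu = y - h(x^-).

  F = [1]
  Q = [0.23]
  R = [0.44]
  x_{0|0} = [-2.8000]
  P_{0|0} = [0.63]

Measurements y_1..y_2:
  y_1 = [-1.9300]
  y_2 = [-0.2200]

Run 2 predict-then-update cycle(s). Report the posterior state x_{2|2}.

step 1: x^-=[-2.8000]  P^-=[0.8600]  H_jac=[-5.6000]  S=[27.4096]  K=[-0.1757]  nu=[-9.7700]  x^+=[-1.0834]  P^+=[0.0138]
step 2: x^-=[-1.0834]  P^-=[0.2438]  H_jac=[-2.1667]  S=[1.5846]  K=[-0.3334]  nu=[-1.3937]  x^+=[-0.6188]  P^+=[0.0677]

x_post = [-0.6188]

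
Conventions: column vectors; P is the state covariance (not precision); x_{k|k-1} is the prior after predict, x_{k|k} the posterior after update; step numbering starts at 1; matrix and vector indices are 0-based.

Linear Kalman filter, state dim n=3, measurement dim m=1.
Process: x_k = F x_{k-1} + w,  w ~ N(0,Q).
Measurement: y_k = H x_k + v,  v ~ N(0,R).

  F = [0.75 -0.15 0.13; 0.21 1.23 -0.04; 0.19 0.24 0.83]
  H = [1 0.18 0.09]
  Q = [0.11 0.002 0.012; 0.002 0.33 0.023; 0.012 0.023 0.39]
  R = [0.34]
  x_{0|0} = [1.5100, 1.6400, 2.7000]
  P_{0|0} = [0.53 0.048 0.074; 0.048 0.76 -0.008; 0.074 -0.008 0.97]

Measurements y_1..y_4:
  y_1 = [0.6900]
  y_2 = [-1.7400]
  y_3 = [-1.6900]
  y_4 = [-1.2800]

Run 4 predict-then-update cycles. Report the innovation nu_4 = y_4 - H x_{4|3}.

innov = [-0.6245]

step 1: x^-=[1.2375, 2.2263, 2.9215]  P^-=[0.4456 -0.0185 0.2207; -0.0185 1.5291 0.2542; 0.2207 0.2542 1.1457]  S=[0.8857]  K=[0.5217; 0.3156; 0.4173]  nu=[-1.2112]  x^+=[0.6056, 1.8440, 2.4161]  P^+=[0.2045 -0.1644 0.0279; -0.1644 1.4408 0.1375; 0.0279 0.1375 0.9914]
step 2: x^-=[0.4917, 2.2986, 2.5630]  P^-=[0.3113 -0.3605 0.0766; -0.3605 2.4215 0.5206; 0.0766 0.5206 1.2120]  S=[0.6404]  K=[0.3955; 0.1908; 0.4362]  nu=[-2.8761]  x^+=[-0.6457, 1.7499, 1.3084]  P^+=[0.2111 -0.4089 -0.0339; -0.4089 2.3982 0.4673; -0.0339 0.4673 1.0901]
step 3: x^-=[-0.5767, 1.9644, 1.3832]  P^-=[0.3683 -0.6996 -0.0541; -0.6996 3.7126 1.0539; -0.0541 1.0539 1.4249]  S=[0.6127]  K=[0.3876; 0.1038; 0.4306]  nu=[-1.5914]  x^+=[-1.1936, 1.7993, 0.6979]  P^+=[0.2762 -0.7242 -0.1564; -0.7242 3.7060 1.0266; -0.1564 1.0266 1.3113]
step 4: x^-=[-1.0743, 1.9345, 0.7843]  P^-=[0.4633 -1.1196 -0.2473; -1.1196 5.4786 1.8909; -0.2473 1.8909 1.8104]  S=[0.6092]  K=[0.3932; 0.0603; 0.4202]  nu=[-0.6245]  x^+=[-1.3199, 1.8969, 0.5219]  P^+=[0.3691 -1.1341 -0.3479; -1.1341 5.4764 1.8754; -0.3479 1.8754 1.7028]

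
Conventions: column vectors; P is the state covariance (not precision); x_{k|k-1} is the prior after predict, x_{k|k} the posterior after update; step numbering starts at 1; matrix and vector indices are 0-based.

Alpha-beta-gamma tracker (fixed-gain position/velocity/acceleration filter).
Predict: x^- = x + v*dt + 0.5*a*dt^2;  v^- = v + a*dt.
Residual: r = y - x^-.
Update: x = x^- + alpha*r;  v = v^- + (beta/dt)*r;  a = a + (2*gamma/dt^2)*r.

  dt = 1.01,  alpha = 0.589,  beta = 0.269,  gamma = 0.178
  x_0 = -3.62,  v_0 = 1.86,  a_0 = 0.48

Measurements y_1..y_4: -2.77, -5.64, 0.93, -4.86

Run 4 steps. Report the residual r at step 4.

step 1: x_pred=-1.4966  r=-1.2734  x^+=-2.2466  v^+=2.0056  a^+=0.0356
step 2: x_pred=-0.2028  r=-5.4372  x^+=-3.4053  v^+=0.5935  a^+=-1.8619
step 3: x_pred=-3.7556  r=4.6856  x^+=-0.9958  v^+=-0.0391  a^+=-0.2267
step 4: x_pred=-1.1509  r=-3.7091  x^+=-3.3356  v^+=-1.2560  a^+=-1.5211

resid = -3.7091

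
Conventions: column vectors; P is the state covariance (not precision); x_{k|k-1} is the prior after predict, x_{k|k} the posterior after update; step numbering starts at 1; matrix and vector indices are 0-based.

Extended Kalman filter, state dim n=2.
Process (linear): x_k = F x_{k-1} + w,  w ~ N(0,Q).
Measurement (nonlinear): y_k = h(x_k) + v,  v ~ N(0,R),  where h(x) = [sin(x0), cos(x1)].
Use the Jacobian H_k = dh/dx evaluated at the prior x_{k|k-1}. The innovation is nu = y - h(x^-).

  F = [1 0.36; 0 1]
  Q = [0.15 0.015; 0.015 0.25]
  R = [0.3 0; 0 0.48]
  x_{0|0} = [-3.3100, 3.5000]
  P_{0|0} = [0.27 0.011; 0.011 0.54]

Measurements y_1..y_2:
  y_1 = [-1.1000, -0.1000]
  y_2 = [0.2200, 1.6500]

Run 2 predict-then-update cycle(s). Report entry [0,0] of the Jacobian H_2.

H_jac[0,0] = 0.9083

step 1: x^-=[-2.0500, 3.5000]  P^-=[0.4979 0.2204; 0.2204 0.7900]  H_jac=[-0.4611 0.0000; 0.0000 0.3508]  S=[0.4058 -0.0356; -0.0356 0.5772]  K=[-0.5569 0.0995; -0.2094 0.4672]  nu=[-0.2126, 0.8365]  x^+=[-1.8483, 3.9353]  P^+=[0.3624 0.1362; 0.1362 0.6393]
step 2: x^-=[-0.4316, 3.9353]  P^-=[0.6933 0.3814; 0.3814 0.8893]  H_jac=[0.9083 0.0000; 0.0000 0.7129]  S=[0.8720 0.2470; 0.2470 0.9320]  K=[0.6914 0.1085; 0.2212 0.6216]  nu=[0.6383, 2.3512]  x^+=[0.2649, 5.5381]  P^+=[0.2284 0.0731; 0.0731 0.4185]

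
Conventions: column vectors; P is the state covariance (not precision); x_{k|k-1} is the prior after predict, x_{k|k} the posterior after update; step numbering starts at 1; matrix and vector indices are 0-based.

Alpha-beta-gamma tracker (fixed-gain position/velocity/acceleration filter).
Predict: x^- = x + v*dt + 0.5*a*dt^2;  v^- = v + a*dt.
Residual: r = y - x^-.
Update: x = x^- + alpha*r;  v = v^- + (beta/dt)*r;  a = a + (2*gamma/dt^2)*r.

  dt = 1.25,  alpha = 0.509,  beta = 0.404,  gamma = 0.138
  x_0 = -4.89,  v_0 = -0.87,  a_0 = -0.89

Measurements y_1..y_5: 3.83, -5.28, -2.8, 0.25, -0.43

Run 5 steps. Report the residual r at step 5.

resid = 0.2063

step 1: x_pred=-6.6728  r=10.5028  x^+=-1.3269  v^+=1.4120  a^+=0.9652
step 2: x_pred=1.1922  r=-6.4722  x^+=-2.1021  v^+=0.5267  a^+=-0.1780
step 3: x_pred=-1.5828  r=-1.2172  x^+=-2.2024  v^+=-0.0892  a^+=-0.3930
step 4: x_pred=-2.6210  r=2.8710  x^+=-1.1596  v^+=0.3474  a^+=0.1141
step 5: x_pred=-0.6363  r=0.2063  x^+=-0.5313  v^+=0.5567  a^+=0.1505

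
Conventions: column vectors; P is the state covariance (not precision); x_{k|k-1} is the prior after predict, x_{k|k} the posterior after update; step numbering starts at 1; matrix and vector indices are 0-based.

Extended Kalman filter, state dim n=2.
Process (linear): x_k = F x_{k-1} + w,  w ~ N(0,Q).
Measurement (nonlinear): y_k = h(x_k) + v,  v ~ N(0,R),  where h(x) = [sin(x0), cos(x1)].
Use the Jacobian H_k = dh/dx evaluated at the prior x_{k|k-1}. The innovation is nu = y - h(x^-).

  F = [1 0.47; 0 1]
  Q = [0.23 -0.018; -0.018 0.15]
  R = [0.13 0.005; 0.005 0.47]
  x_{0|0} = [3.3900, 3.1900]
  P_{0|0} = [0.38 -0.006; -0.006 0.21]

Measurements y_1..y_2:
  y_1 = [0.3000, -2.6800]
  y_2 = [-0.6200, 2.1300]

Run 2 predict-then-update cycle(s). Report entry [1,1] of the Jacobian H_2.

H_jac[1,1] = 0.0985

step 1: x^-=[4.8893, 3.1900]  P^-=[0.6507 0.0747; 0.0747 0.3600]  H_jac=[0.1760 0.0000; 0.0000 0.0484]  S=[0.1502 0.0056; 0.0056 0.4708]  K=[0.7628 -0.0015; 0.0862 0.0360]  nu=[1.2844, -1.6812]  x^+=[5.8714, 3.2403]  P^+=[0.5634 0.0647; 0.0647 0.3582]
step 2: x^-=[7.3944, 3.2403]  P^-=[0.9333 0.2151; 0.2151 0.5082]  H_jac=[0.4436 0.0000; 0.0000 0.0985]  S=[0.3137 0.0144; 0.0144 0.4749]  K=[1.3198 0.0046; 0.2997 0.0963]  nu=[-1.5162, 3.1251]  x^+=[5.4077, 3.0868]  P^+=[0.3868 0.0889; 0.0889 0.4748]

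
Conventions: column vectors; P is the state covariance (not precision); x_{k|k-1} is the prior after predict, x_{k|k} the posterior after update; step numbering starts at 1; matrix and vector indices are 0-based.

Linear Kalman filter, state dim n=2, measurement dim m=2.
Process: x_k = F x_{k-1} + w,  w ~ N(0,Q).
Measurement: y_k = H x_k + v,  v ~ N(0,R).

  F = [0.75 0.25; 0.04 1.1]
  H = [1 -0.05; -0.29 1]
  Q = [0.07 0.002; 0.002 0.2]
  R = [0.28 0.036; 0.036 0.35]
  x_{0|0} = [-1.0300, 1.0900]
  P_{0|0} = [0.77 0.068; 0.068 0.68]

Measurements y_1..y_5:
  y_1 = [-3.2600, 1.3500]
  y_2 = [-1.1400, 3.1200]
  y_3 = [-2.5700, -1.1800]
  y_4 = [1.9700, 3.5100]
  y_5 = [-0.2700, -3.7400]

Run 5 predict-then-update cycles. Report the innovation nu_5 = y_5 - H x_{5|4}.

step 1: x^-=[-0.5000, 1.1578]  P^-=[0.5711 0.2689; 0.2689 1.0300]  S=[0.8268 0.0917; 0.0917 1.2721]  K=[0.6709 0.0328; 0.1814 0.7353]  nu=[-2.7021, 0.0472]  x^+=[-2.3112, 0.7023]  P^+=[0.1936 0.0918; 0.0918 0.2905]
step 2: x^-=[-1.5578, 0.6801]  P^-=[0.2315 0.1643; 0.1643 0.5599]  S=[0.4965 0.1076; 0.1076 0.8341]  K=[0.4367 0.0602; 0.1456 0.5954]  nu=[0.4518, 1.9881]  x^+=[-1.2408, 1.9296]  P^+=[0.1281 0.0740; 0.0740 0.2351]
step 3: x^-=[-0.4482, 2.0729]  P^-=[0.1845 0.1322; 0.1322 0.4912]  S=[0.4525 0.0921; 0.0921 0.7800]  K=[0.3817 0.0559; 0.1228 0.5660]  nu=[-2.0182, -3.3829]  x^+=[-1.4076, -0.0897]  P^+=[0.1122 0.0658; 0.0658 0.2216]
step 4: x^-=[-1.0782, -0.1550]  P^-=[0.1716 0.1213; 0.1213 0.4741]  S=[0.4407 0.0856; 0.0856 0.7682]  K=[0.3656 0.0524; 0.1129 0.5588]  nu=[3.0404, 3.3523]  x^+=[0.2088, 2.0617]  P^+=[0.1074 0.0626; 0.0626 0.2178]
step 5: x^-=[0.6721, 2.2762]  P^-=[0.1675 0.1174; 0.1174 0.4692]  S=[0.4369 0.0831; 0.0831 0.7652]  K=[0.3602 0.0508; 0.1091 0.5569]  nu=[-0.8282, -5.8213]  x^+=[0.0777, -1.0558]  P^+=[0.1058 0.0614; 0.0614 0.2166]

innov = [-0.8282, -5.8213]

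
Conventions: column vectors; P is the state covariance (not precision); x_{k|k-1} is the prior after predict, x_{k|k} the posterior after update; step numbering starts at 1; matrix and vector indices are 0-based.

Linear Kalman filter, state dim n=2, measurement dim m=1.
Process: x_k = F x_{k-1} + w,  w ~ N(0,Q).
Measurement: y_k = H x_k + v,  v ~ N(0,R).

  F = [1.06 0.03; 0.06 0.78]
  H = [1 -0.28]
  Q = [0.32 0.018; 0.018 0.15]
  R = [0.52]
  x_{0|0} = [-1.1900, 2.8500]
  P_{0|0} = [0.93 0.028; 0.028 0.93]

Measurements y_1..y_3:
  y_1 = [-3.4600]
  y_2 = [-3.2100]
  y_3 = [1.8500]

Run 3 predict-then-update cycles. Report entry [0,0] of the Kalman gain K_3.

step 1: x^-=[-1.1759, 2.1516]  P^-=[1.3676 0.1221; 0.1221 0.7218]  S=[1.8758]  K=[0.7108; -0.0426]  nu=[-1.6817]  x^+=[-2.3713, 2.2233]  P^+=[0.4197 0.1790; 0.1790 0.7184]
step 2: x^-=[-2.4469, 1.5919]  P^-=[0.8037 0.2098; 0.2098 0.6053]  S=[1.2536]  K=[0.5942; 0.0322]  nu=[-0.3174]  x^+=[-2.6355, 1.5817]  P^+=[0.3610 0.1858; 0.1858 0.6040]
step 3: x^-=[-2.7461, 1.0756]  P^-=[0.7380 0.2091; 0.2091 0.5362]  S=[1.1830]  K=[0.5744; 0.0498]  nu=[4.8973]  x^+=[0.0668, 1.3197]  P^+=[0.3477 0.1752; 0.1752 0.5332]

K[0,0] = 0.5744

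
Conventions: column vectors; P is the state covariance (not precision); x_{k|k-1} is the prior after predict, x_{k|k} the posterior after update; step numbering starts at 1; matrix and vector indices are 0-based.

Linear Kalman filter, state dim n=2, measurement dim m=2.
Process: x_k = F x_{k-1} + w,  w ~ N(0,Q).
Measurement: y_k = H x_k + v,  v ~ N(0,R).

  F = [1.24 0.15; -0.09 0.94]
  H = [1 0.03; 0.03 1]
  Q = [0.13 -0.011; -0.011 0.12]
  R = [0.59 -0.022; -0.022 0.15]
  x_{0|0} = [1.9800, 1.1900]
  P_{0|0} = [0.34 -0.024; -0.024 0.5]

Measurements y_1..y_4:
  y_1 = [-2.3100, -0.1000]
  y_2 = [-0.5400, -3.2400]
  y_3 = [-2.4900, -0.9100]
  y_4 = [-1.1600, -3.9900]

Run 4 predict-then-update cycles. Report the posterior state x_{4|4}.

step 1: x^-=[2.6337, 0.9404]  P^-=[0.6551 -0.0061; -0.0061 0.5686]  S=[1.2453 0.0086; 0.0086 0.7188]  K=[0.5258 0.0126; 0.0033 0.7907]  nu=[-4.9719, -1.1194]  x^+=[0.0052, 0.0387]  P^+=[0.3105 -0.0190; -0.0190 0.1191]
step 2: x^-=[0.0122, 0.0359]  P^-=[0.6031 -0.0508; -0.0508 0.2310]  S=[1.1903 -0.0478; -0.0478 0.3785]  K=[0.5045 -0.0226; -0.0125 0.6047]  nu=[-0.5533, -3.2762]  x^+=[-0.1929, -1.9382]  P^+=[0.2989 -0.0235; -0.0235 0.0917]
step 3: x^-=[-0.5299, -1.8046]  P^-=[0.5829 -0.0585; -0.0585 0.2074]  S=[1.1695 -0.0568; -0.0568 0.3544]  K=[0.4951 -0.0362; -0.0166 0.5776]  nu=[-1.9060, 0.9105]  x^+=[-1.5066, -1.2471]  P^+=[0.2937 -0.0251; -0.0251 0.0878]
step 4: x^-=[-2.0552, -1.0366]  P^-=[0.5742 -0.0604; -0.0604 0.2042]  S=[1.1607 -0.0591; -0.0591 0.3511]  K=[0.4911 -0.0403; -0.0175 0.5735]  nu=[0.9263, -2.8917]  x^+=[-1.4839, -2.7112]  P^+=[0.2914 -0.0256; -0.0256 0.0872]

x_post = [-1.4839, -2.7112]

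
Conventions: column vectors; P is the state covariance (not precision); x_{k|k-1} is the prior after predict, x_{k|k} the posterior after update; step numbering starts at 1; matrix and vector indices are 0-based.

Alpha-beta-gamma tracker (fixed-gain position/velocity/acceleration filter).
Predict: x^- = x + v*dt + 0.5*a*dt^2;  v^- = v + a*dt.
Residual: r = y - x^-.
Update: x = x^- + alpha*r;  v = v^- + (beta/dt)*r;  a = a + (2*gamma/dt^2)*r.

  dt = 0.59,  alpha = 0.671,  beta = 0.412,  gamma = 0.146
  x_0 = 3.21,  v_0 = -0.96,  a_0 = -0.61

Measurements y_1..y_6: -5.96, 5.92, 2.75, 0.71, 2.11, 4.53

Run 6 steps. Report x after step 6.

step 1: x_pred=2.5374  r=-8.4974  x^+=-3.1643  v^+=-7.2537  a^+=-7.7380
step 2: x_pred=-8.7908  r=14.7108  x^+=1.0801  v^+=-1.5465  a^+=4.6020
step 3: x_pred=0.9687  r=1.7813  x^+=2.1640  v^+=2.4126  a^+=6.0963
step 4: x_pred=4.6485  r=-3.9385  x^+=2.0058  v^+=3.2592  a^+=2.7925
step 5: x_pred=4.4147  r=-2.3047  x^+=2.8682  v^+=3.2974  a^+=0.8592
step 6: x_pred=4.9632  r=-0.4332  x^+=4.6725  v^+=3.5018  a^+=0.4958

x_post = 4.6725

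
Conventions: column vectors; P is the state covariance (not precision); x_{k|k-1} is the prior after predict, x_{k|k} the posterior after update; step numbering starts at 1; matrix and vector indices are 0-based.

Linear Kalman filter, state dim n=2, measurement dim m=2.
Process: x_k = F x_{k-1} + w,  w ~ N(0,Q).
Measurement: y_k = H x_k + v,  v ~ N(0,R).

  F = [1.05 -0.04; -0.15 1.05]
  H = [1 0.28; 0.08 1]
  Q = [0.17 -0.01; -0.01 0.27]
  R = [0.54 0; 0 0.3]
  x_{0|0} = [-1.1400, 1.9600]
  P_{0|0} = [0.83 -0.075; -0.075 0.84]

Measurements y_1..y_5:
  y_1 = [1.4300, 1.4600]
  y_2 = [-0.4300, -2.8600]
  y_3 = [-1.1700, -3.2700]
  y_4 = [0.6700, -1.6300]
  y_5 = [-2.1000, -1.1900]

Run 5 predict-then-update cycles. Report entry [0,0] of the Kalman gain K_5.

K[0,0] = 0.4478

step 1: x^-=[-1.2754, 2.2290]  P^-=[1.0927 -0.2591; -0.2591 1.2384]  S=[1.5847 0.1692; 0.1692 1.5039]  K=[0.6639 -0.1889; -0.0316 0.8132]  nu=[2.0813, -0.6670]  x^+=[0.2324, 1.6209]  P^+=[0.3830 -0.0873; -0.0873 0.2509]
step 2: x^-=[0.1792, 1.6671]  P^-=[0.6000 -0.1776; -0.1776 0.5828]  S=[1.0862 0.0296; 0.0296 0.8582]  K=[0.5112 -0.1687; -0.0314 0.6636]  nu=[-1.0760, -4.5415]  x^+=[0.3952, -1.3128]  P^+=[0.2968 -0.0743; -0.0743 0.2050]
step 3: x^-=[0.4674, -1.4377]  P^-=[0.5038 -0.1478; -0.1478 0.5261]  S=[1.0023 0.0365; 0.0365 0.8057]  K=[0.4670 -0.1546; -0.0238 0.6394]  nu=[-1.2349, -1.8697]  x^+=[0.1797, -2.6039]  P^+=[0.2713 -0.0681; -0.0681 0.1973]
step 4: x^-=[0.2929, -2.7610]  P^-=[0.4751 -0.1365; -0.1365 0.5150]  S=[0.9790 0.0427; 0.0427 0.7962]  K=[0.4527 -0.1479; -0.0197 0.6342]  nu=[1.1502, 1.1076]  x^+=[0.6497, -2.0813]  P^+=[0.2628 -0.0654; -0.0654 0.1955]
step 5: x^-=[0.7654, -2.2828]  P^-=[0.4655 -0.1321; -0.1321 0.5120]  S=[0.9717 0.0456; 0.0456 0.7939]  K=[0.4478 -0.1452; -0.0181 0.6327]  nu=[-2.2262, 1.0316]  x^+=[-0.3813, -1.5899]  P^+=[0.2598 -0.0643; -0.0643 0.1950]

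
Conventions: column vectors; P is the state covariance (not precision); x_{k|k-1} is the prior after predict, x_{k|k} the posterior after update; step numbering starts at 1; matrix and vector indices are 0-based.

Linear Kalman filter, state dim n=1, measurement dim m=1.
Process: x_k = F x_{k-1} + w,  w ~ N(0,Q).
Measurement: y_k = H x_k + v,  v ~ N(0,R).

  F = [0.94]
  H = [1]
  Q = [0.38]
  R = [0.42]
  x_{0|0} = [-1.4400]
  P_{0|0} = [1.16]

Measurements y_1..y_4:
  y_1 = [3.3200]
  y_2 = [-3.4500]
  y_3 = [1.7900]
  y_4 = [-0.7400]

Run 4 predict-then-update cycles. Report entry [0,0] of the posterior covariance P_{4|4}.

P_post[0,0] = 0.2470

step 1: x^-=[-1.3536]  P^-=[1.4050]  S=[1.8250]  K=[0.7699]  nu=[4.6736]  x^+=[2.2444]  P^+=[0.3233]
step 2: x^-=[2.1098]  P^-=[0.6657]  S=[1.0857]  K=[0.6132]  nu=[-5.5598]  x^+=[-1.2992]  P^+=[0.2575]
step 3: x^-=[-1.2213]  P^-=[0.6075]  S=[1.0275]  K=[0.5913]  nu=[3.0113]  x^+=[0.5592]  P^+=[0.2483]
step 4: x^-=[0.5256]  P^-=[0.5994]  S=[1.0194]  K=[0.5880]  nu=[-1.2656]  x^+=[-0.2186]  P^+=[0.2470]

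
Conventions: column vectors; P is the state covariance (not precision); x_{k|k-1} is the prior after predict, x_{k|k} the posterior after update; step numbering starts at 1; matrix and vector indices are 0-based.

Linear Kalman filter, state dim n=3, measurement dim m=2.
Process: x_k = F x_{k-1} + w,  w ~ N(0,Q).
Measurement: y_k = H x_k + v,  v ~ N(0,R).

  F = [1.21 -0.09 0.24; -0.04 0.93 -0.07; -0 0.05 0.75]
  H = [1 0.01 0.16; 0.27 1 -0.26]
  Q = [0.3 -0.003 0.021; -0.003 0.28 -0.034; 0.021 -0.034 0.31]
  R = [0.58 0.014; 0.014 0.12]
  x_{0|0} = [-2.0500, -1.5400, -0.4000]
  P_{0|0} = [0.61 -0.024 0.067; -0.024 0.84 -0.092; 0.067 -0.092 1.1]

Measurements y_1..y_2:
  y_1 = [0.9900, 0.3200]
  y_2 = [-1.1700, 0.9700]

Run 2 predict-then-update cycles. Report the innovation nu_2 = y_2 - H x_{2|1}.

step 1: x^-=[-2.4379, -1.3222, -0.3770]  P^-=[1.3114 -0.1758 0.2797; -0.1758 1.0270 -0.1185; 0.2797 -0.1185 0.9240]  S=[2.0007 0.0843; 0.0843 1.2325]  K=[0.6753 0.0394; -0.1271 0.8285; 0.2234 -0.2451]  nu=[3.5014, 2.2024]  x^+=[0.0134, 0.0573, -0.1345]  P^+=[0.3926 -0.0911 0.0030; -0.0911 0.1665 0.1703; 0.0030 0.1703 0.7593]
step 2: x^-=[-0.0213, 0.0621, -0.0980]  P^-=[0.9342 -0.1127 0.1446; -0.1127 0.4130 0.0522; 0.1446 0.0522 0.7503]  S=[1.5776 0.1030; 0.1030 0.5435]  K=[0.6013 0.0736; -0.1092 0.6996; 0.1828 -0.2257]  nu=[-1.1337, 0.8881]  x^+=[-0.6376, 0.8073, -0.5058]  P^+=[0.3517 -0.0796 -0.0072; -0.0796 0.1439 0.1538; -0.0072 0.1538 0.6784]

innov = [-1.1337, 0.8881]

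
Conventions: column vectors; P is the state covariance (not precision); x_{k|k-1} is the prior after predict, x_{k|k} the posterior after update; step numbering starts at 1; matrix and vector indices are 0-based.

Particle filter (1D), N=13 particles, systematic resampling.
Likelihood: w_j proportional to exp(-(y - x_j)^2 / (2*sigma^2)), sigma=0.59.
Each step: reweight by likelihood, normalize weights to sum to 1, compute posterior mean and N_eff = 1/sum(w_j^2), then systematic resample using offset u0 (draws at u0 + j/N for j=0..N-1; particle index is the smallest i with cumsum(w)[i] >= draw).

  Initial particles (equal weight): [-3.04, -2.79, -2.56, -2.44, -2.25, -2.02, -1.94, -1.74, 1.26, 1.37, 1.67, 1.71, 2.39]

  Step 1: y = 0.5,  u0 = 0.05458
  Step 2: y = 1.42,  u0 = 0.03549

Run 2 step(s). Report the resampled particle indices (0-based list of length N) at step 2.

resampled_idx = [0, 1, 2, 3, 4, 5, 6, 7, 8, 9, 10, 11, 12]

step 1: w=[0.0000, 0.0000, 0.0000, 0.0000, 0.0000, 0.0001, 0.0002, 0.0007, 0.4185, 0.3234, 0.1343, 0.1171, 0.0057]  mean=1.4066  Neff=3.2103  idx=[8, 8, 8, 8, 8, 9, 9, 9, 9, 10, 10, 11, 11]
step 2: w=[0.0777, 0.0777, 0.0777, 0.0777, 0.0777, 0.0803, 0.0803, 0.0803, 0.0803, 0.0737, 0.0737, 0.0714, 0.0714]  mean=1.4201  Neff=12.9780  idx=[0, 1, 2, 3, 4, 5, 6, 7, 8, 9, 10, 11, 12]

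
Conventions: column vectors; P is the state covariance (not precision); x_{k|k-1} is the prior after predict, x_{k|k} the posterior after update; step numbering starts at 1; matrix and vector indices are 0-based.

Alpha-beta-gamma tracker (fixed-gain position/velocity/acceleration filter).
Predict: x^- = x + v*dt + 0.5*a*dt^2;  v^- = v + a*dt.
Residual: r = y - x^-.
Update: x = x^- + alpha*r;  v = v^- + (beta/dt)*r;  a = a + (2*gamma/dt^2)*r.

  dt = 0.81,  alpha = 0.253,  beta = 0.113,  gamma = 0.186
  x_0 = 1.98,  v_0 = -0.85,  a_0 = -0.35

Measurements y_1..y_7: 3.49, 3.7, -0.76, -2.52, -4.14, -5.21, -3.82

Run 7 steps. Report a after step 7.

a_post = -1.8772

step 1: x_pred=1.1767  r=2.3133  x^+=1.7620  v^+=-0.8108  a^+=0.9616
step 2: x_pred=1.4207  r=2.2793  x^+=1.9973  v^+=0.2861  a^+=2.2540
step 3: x_pred=2.9685  r=-3.7285  x^+=2.0252  v^+=1.5917  a^+=0.1399
step 4: x_pred=3.3604  r=-5.8804  x^+=1.8726  v^+=0.8847  a^+=-3.1941
step 5: x_pred=1.5414  r=-5.6814  x^+=0.1040  v^+=-2.4952  a^+=-6.4154
step 6: x_pred=-4.0217  r=-1.1883  x^+=-4.3223  v^+=-7.8574  a^+=-7.0892
step 7: x_pred=-13.0124  r=9.1924  x^+=-10.6867  v^+=-12.3173  a^+=-1.8772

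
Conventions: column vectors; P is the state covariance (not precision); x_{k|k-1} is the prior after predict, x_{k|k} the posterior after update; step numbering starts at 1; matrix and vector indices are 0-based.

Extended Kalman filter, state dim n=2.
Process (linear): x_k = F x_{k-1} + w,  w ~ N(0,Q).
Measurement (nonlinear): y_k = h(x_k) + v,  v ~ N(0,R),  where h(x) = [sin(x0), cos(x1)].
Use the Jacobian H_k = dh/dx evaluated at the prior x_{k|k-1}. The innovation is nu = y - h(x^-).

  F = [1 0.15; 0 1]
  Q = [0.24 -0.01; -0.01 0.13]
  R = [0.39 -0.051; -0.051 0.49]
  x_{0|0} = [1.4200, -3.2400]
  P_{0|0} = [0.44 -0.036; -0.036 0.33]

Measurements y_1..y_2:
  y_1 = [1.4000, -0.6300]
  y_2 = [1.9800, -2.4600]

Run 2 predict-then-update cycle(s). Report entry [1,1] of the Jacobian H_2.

step 1: x^-=[0.9340, -3.2400]  P^-=[0.6766 0.0035; 0.0035 0.4600]  H_jac=[0.5946 0.0000; 0.0000 -0.0982]  S=[0.6292 -0.0512; -0.0512 0.4944]  K=[0.6448 0.0661; -0.0042 -0.0918]  nu=[0.5960, 0.3652]  x^+=[1.3424, -3.2760]  P^+=[0.4172 0.0051; 0.0051 0.4559]
step 2: x^-=[0.8510, -3.2760]  P^-=[0.6690 0.0635; 0.0635 0.5859]  H_jac=[0.6592 0.0000; 0.0000 -0.1340]  S=[0.6807 -0.0566; -0.0566 0.5005]  K=[0.6526 0.0568; 0.0489 -0.1513]  nu=[1.2281, -1.4690]  x^+=[1.5690, -2.9936]  P^+=[0.3817 0.0407; 0.0407 0.5719]

H_jac[1,1] = -0.1340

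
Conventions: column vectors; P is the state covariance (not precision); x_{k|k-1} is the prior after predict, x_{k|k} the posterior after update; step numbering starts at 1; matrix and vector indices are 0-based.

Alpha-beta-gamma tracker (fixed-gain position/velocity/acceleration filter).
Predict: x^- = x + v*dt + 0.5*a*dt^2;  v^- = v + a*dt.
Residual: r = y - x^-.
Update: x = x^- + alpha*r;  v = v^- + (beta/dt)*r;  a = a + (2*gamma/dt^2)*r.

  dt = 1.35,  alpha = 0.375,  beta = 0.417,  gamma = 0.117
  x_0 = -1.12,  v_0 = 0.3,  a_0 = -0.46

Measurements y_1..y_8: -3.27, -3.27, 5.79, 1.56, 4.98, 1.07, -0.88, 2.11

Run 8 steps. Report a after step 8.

a_post = -1.7860

step 1: x_pred=-1.1342  r=-2.1358  x^+=-1.9351  v^+=-0.9807  a^+=-0.7342
step 2: x_pred=-3.9282  r=0.6582  x^+=-3.6814  v^+=-1.7686  a^+=-0.6497
step 3: x_pred=-6.6611  r=12.4511  x^+=-1.9919  v^+=1.2002  a^+=0.9489
step 4: x_pred=0.4931  r=1.0669  x^+=0.8932  v^+=2.8108  a^+=1.0859
step 5: x_pred=5.6774  r=-0.6974  x^+=5.4159  v^+=4.0614  a^+=0.9964
step 6: x_pred=11.8067  r=-10.7367  x^+=7.7805  v^+=2.0901  a^+=-0.3822
step 7: x_pred=10.2538  r=-11.1338  x^+=6.0786  v^+=-1.8650  a^+=-1.8117
step 8: x_pred=1.9100  r=0.2000  x^+=1.9850  v^+=-4.2490  a^+=-1.7860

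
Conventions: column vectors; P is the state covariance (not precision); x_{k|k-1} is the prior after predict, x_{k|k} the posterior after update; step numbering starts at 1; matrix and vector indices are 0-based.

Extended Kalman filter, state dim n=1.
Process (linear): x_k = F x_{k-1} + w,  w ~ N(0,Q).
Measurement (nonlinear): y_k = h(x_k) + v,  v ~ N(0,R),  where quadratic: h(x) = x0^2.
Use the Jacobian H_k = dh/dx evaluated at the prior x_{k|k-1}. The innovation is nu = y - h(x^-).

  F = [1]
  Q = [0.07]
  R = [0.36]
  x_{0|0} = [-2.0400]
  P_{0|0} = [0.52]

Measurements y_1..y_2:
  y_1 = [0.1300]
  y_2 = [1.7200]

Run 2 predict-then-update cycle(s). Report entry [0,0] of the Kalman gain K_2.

K[0,0] = -0.2502

step 1: x^-=[-2.0400]  P^-=[0.5900]  H_jac=[-4.0800]  S=[10.1814]  K=[-0.2364]  nu=[-4.0316]  x^+=[-1.0868]  P^+=[0.0209]
step 2: x^-=[-1.0868]  P^-=[0.0909]  H_jac=[-2.1736]  S=[0.7893]  K=[-0.2502]  nu=[0.5389]  x^+=[-1.2216]  P^+=[0.0414]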